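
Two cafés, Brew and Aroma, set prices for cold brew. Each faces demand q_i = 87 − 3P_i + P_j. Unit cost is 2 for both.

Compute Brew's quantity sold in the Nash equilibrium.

Brew's profit: π = (P_{Brew} − 2)(87 − 3P_{Brew} + P_{Aroma}).
∂π/∂P_{Brew} = 93 − 6P_{Brew} + P_{Aroma} = 0 ⇒ P_{Brew} = 15.5 + (1/6)P_{Aroma}.
By symmetry P_{Aroma} = P_{Brew}; substituting into the reaction function, (5/6)P_{Brew} = 15.5 and P_{Brew} = 18.6.
q_{Brew} = 87 − 3·18.6 + 18.6 = 49.8.

49.8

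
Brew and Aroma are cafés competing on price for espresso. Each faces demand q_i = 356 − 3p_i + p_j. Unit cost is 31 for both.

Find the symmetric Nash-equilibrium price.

89.8

Brew's profit: π = (p_{Brew} − 31)(356 − 3p_{Brew} + p_{Aroma}).
∂π/∂p_{Brew} = 449 − 6p_{Brew} + p_{Aroma} = 0 ⇒ p_{Brew} = 449/6 + (1/6)p_{Aroma}.
The game is symmetric, so in equilibrium p_{Aroma} = p_{Brew}: the reaction function gives (5/6)p_{Brew} = 449/6, hence p_{Brew} = 89.8.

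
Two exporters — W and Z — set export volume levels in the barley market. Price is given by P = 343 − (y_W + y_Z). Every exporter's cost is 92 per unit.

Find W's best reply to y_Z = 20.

115.5

Exporter W's profit: π = y_W(343 − (y_W + y_Z)) − 92y_W.
∂π/∂y_W = 251 − 2y_W − y_Z = 0, so y_W = 125.5 − 0.5y_Z.
At y_Z = 20: y_W = 125.5 − 0.5·20 = 115.5.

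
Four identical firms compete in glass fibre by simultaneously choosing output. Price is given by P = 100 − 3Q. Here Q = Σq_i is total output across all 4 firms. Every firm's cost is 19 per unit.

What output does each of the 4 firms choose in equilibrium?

5.4

A representative firm's profit is π_i = q_i(100 − 3Q) − 19q_i, with Q = q_i + Σ_{j≠i} q_j.
First-order condition: 81 − 6q_i − 3Σ_{j≠i} q_j = 0.
In a symmetric equilibrium every firm chooses the same q, so Σ_{j≠i} q_j = 3q. The condition becomes 81 − 15q = 0, giving q = 81/15 = 5.4.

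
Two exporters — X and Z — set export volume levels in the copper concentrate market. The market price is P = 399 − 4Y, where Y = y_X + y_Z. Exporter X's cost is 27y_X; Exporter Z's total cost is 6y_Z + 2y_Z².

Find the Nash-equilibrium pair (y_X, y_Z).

Exporter X's profit: π = y_X(399 − 4(y_X + y_Z)) − 27y_X.
∂π/∂y_X = 372 − 8y_X − 4y_Z = 0, so y_X = 46.5 − 0.5y_Z.
For Z: ∂π/∂y_Z = 393 − 12y_Z − 4y_X = 0 ⇒ y_Z = 32.75 − (1/3)y_X.
Substituting the second reaction function into the first: y_X = 46.5 − 0.5(32.75 − (1/3)y_X), which gives (5/6)y_X = 30.125 ⇒ y_X = 36.15.
Then y_Z = 32.75 − (1/3)·36.15 = 20.7.

36.15, 20.7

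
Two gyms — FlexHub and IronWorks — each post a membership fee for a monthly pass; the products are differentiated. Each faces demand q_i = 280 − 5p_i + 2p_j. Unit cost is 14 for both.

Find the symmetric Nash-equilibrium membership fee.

FlexHub's profit: π = (p_{FlexHub} − 14)(280 − 5p_{FlexHub} + 2p_{IronWorks}).
∂π/∂p_{FlexHub} = 350 − 10p_{FlexHub} + 2p_{IronWorks} = 0 ⇒ p_{FlexHub} = 35 + 0.2p_{IronWorks}.
Setting p_{FlexHub} = p_{IronWorks} in the reaction function: p_{FlexHub} = 35 + 0.2p_{FlexHub}, so p_{FlexHub} = 35 / 0.8 = 43.75.

43.75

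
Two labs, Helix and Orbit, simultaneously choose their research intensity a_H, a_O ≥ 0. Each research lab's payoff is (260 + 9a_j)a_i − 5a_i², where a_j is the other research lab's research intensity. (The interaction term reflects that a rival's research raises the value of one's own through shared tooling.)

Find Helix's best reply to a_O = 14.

38.6

Helix's payoff is (260 + 9a_O)a_H − 5a_H².
∂π/∂a_H = 260 + 9a_O − 10a_H = 0, so a_H = 26 + 0.9a_O.
At a_O = 14: a_H = 26 + 0.9·14 = 38.6.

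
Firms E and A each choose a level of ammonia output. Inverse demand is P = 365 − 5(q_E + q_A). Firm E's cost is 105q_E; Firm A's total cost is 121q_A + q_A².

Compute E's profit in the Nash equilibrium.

2000

Firm E's profit: π = q_E(365 − 5(q_E + q_A)) − 105q_E.
∂π/∂q_E = 260 − 10q_E − 5q_A = 0, so q_E = 26 − 0.5q_A.
For A: ∂π/∂q_A = 244 − 12q_A − 5q_E = 0 ⇒ q_A = 61/3 − (5/12)q_E.
Plugging q_A into E's best response: q_E = 26 − 0.5(61/3 − (5/12)q_E) ⇒ (19/24)q_E = 95/6, so q_E = 20.
Then q_A = 61/3 − (5/12)·20 = 12.
Price P = 365 − 5·32 = 205.
E's profit: (205 − 105)·20 = 2000.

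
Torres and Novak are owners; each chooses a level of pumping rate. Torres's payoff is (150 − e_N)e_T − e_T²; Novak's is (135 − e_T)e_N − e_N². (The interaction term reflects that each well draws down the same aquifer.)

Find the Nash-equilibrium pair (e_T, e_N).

Expanding Torres's payoff: 150e_T − e_Ne_T − e_T².
∂π/∂e_T = 150 − e_N − 2e_T = 0, so e_T = 75 − 0.5e_N.
Likewise for Novak: e_N = 67.5 − 0.5e_T.
Plugging e_N into Torres's best response: e_T = 75 − 0.5(67.5 − 0.5e_T) ⇒ 0.75e_T = 41.25, so e_T = 55.
Then e_N = 67.5 − 0.5·55 = 40.

55, 40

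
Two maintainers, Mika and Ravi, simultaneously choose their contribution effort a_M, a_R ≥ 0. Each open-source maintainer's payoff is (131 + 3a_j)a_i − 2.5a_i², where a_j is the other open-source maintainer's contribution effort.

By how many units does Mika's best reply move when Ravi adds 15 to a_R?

Mika's payoff is (131 + 3a_R)a_M − 2.5a_M².
∂π/∂a_M = 131 + 3a_R − 5a_M = 0, so a_M = 26.2 + 0.6a_R.
The reaction-function slope is 0.6, so a 15-unit rise in a_R moves a_M by 0.6 × 15 = 9. Mika's best response rises — the actions are strategic complements.

9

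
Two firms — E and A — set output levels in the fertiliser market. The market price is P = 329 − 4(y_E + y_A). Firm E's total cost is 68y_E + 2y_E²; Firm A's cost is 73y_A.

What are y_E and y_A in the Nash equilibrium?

13.3, 25.35

Firm E's profit: π = y_E(329 − 4(y_E + y_A)) − 68y_E − 2y_E².
∂π/∂y_E = 261 − 12y_E − 4y_A = 0, so y_E = 21.75 − (1/3)y_A.
For A: ∂π/∂y_A = 256 − 8y_A − 4y_E = 0 ⇒ y_A = 32 − 0.5y_E.
Substituting the second reaction function into the first: y_E = 21.75 − (1/3)(32 − 0.5y_E), which gives (5/6)y_E = 133/12 ⇒ y_E = 13.3.
Then y_A = 32 − 0.5·13.3 = 25.35.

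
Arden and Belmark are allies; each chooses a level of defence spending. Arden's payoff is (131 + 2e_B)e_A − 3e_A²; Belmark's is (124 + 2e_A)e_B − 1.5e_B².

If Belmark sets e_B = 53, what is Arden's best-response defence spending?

Expanding Arden's payoff: 131e_A + 2e_Be_A − 3e_A².
∂π/∂e_A = 131 + 2e_B − 6e_A = 0, so e_A = 131/6 + (1/3)e_B.
At e_B = 53: e_A = 131/6 + (1/3)·53 = 39.5.

39.5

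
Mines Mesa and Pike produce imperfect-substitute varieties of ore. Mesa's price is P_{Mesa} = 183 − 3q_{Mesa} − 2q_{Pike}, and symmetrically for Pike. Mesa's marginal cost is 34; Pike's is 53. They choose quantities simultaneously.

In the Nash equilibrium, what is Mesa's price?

Mine Mesa's profit: π = q_{Mesa}(183 − 3q_{Mesa} − 2q_{Pike}) − 34q_{Mesa}.
∂π/∂q_{Mesa} = 149 − 6q_{Mesa} − 2q_{Pike} = 0 ⇒ q_{Mesa} = 149/6 − (1/3)q_{Pike}.
Similarly q_{Pike} = 65/3 − (1/3)q_{Mesa}.
Substituting the second reaction function into the first: q_{Mesa} = 149/6 − (1/3)(65/3 − (1/3)q_{Mesa}), which gives (8/9)q_{Mesa} = 317/18 ⇒ q_{Mesa} = 19.8125.
Then q_{Pike} = 65/3 − (1/3)·19.8125 = 15.0625.
P_{Mesa} = 183 − 3·19.8125 − 2·15.0625 = 93.4375.

93.4375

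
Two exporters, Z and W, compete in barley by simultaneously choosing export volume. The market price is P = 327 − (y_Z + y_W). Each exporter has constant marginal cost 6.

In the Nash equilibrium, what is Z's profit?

Exporter Z's profit: π = y_Z(327 − (y_Z + y_W)) − 6y_Z.
∂π/∂y_Z = 321 − 2y_Z − y_W = 0, so y_Z = 160.5 − 0.5y_W.
The game is symmetric, so in equilibrium y_W = y_Z: the reaction function gives 1.5y_Z = 160.5, hence y_Z = 107.
Price P = 327 − 214 = 113.
Z's profit: (113 − 6)·107 = 11449.

11449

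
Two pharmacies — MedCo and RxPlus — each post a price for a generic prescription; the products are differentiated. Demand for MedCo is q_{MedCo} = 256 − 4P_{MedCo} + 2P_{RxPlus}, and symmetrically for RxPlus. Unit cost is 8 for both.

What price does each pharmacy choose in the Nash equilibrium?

MedCo's profit: π = (P_{MedCo} − 8)(256 − 4P_{MedCo} + 2P_{RxPlus}).
∂π/∂P_{MedCo} = 288 − 8P_{MedCo} + 2P_{RxPlus} = 0 ⇒ P_{MedCo} = 36 + 0.25P_{RxPlus}.
The game is symmetric, so in equilibrium P_{RxPlus} = P_{MedCo}: the reaction function gives 0.75P_{MedCo} = 36, hence P_{MedCo} = 48.

48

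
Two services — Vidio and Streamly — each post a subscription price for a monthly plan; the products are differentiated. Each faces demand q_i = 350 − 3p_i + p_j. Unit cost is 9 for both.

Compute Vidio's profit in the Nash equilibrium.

13226.88

Vidio's profit: π = (p_{Vidio} − 9)(350 − 3p_{Vidio} + p_{Streamly}).
∂π/∂p_{Vidio} = 377 − 6p_{Vidio} + p_{Streamly} = 0 ⇒ p_{Vidio} = 377/6 + (1/6)p_{Streamly}.
Setting p_{Vidio} = p_{Streamly} in the reaction function: p_{Vidio} = 377/6 + (1/6)p_{Vidio}, so p_{Vidio} = (377/6) / (5/6) = 75.4.
q_{Vidio} = 350 − 3·75.4 + 75.4 = 199.2.
Profit = (75.4 − 9)·199.2 = 13226.88.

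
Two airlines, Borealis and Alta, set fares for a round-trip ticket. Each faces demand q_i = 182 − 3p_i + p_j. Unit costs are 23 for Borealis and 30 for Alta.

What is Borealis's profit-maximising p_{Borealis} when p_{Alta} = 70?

Borealis's profit: π = (p_{Borealis} − 23)(182 − 3p_{Borealis} + p_{Alta}).
∂π/∂p_{Borealis} = 251 − 6p_{Borealis} + p_{Alta} = 0 ⇒ p_{Borealis} = 251/6 + (1/6)p_{Alta}.
At p_{Alta} = 70: p_{Borealis} = 251/6 + (1/6)·70 = 53.5.

53.5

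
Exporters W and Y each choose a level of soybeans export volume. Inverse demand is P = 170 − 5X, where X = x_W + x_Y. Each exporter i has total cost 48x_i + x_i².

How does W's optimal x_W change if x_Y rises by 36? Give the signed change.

-15

Exporter W's profit: π = x_W(170 − 5(x_W + x_Y)) − 48x_W − x_W².
∂π/∂x_W = 122 − 12x_W − 5x_Y = 0, so x_W = 61/6 − (5/12)x_Y.
The reaction-function slope is −5/12, so a 36-unit rise in x_Y moves x_W by −5/12 × 36 = −15. W's best response falls — the actions are strategic substitutes.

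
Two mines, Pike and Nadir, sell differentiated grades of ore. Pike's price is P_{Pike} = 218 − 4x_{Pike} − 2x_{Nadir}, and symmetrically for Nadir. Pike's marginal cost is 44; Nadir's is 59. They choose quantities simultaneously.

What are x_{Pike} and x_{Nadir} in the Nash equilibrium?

17.9, 15.4

Mine Pike's profit: π = x_{Pike}(218 − 4x_{Pike} − 2x_{Nadir}) − 44x_{Pike}.
∂π/∂x_{Pike} = 174 − 8x_{Pike} − 2x_{Nadir} = 0 ⇒ x_{Pike} = 21.75 − 0.25x_{Nadir}.
Similarly x_{Nadir} = 19.875 − 0.25x_{Pike}.
Substituting the second reaction function into the first: x_{Pike} = 21.75 − 0.25(19.875 − 0.25x_{Pike}), which gives 0.9375x_{Pike} = 537/32 ⇒ x_{Pike} = 17.9.
Then x_{Nadir} = 19.875 − 0.25·17.9 = 15.4.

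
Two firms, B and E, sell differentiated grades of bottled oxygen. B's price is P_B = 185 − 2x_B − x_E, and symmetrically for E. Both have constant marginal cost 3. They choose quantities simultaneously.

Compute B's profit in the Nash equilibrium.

Firm B's profit: π = x_B(185 − 2x_B − x_E) − 3x_B.
∂π/∂x_B = 182 − 4x_B − x_E = 0 ⇒ x_B = 45.5 − 0.25x_E.
Setting x_B = x_E in the reaction function: x_B = 45.5 − 0.25x_B, so x_B = 45.5 / 1.25 = 36.4.
P_B = 185 − 2·36.4 − 36.4 = 75.8.
Profit = (75.8 − 3)·36.4 = 2649.92.

2649.92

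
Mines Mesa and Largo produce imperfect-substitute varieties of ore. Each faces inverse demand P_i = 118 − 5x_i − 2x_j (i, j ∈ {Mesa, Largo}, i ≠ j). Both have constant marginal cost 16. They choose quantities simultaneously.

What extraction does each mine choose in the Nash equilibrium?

Mine Mesa's profit: π = x_{Mesa}(118 − 5x_{Mesa} − 2x_{Largo}) − 16x_{Mesa}.
∂π/∂x_{Mesa} = 102 − 10x_{Mesa} − 2x_{Largo} = 0 ⇒ x_{Mesa} = 10.2 − 0.2x_{Largo}.
By symmetry x_{Largo} = x_{Mesa}; substituting into the reaction function, 1.2x_{Mesa} = 10.2 and x_{Mesa} = 8.5.

8.5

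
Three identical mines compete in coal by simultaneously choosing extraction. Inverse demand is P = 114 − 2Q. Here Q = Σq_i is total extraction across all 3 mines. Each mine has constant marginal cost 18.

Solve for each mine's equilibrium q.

A representative mine's profit is π_i = q_i(114 − 2Q) − 18q_i, with Q = q_i + Σ_{j≠i} q_j.
First-order condition: 96 − 4q_i − 2Σ_{j≠i} q_j = 0.
In a symmetric equilibrium every mine chooses the same q, so Σ_{j≠i} q_j = 2q. The condition becomes 96 − 8q = 0, giving q = 96/8 = 12.

12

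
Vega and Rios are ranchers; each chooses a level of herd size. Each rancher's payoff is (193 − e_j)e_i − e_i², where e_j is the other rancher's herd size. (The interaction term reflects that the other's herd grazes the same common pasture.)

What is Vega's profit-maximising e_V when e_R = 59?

Vega's payoff is (193 − e_R)e_V − e_V².
∂π/∂e_V = 193 − e_R − 2e_V = 0, so e_V = 96.5 − 0.5e_R.
At e_R = 59: e_V = 96.5 − 0.5·59 = 67.

67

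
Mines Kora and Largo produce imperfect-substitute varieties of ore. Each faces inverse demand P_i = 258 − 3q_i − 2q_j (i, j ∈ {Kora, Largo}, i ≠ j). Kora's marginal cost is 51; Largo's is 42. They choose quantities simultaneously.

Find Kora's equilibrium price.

Mine Kora's profit: π = q_{Kora}(258 − 3q_{Kora} − 2q_{Largo}) − 51q_{Kora}.
∂π/∂q_{Kora} = 207 − 6q_{Kora} − 2q_{Largo} = 0 ⇒ q_{Kora} = 34.5 − (1/3)q_{Largo}.
Similarly q_{Largo} = 36 − (1/3)q_{Kora}.
Solving the two reaction functions simultaneously: (1 − (−1/3)(−1/3))q_{Kora} = 34.5 − (1/3)·36, so (8/9)q_{Kora} = 22.5 and q_{Kora} = 25.3125.
Then q_{Largo} = 36 − (1/3)·25.3125 = 27.5625.
P_{Kora} = 258 − 3·25.3125 − 2·27.5625 = 126.9375.

126.9375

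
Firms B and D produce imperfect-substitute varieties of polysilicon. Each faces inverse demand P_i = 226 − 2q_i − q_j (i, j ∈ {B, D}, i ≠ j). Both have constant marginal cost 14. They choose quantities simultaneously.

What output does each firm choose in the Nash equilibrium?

Firm B's profit: π = q_B(226 − 2q_B − q_D) − 14q_B.
∂π/∂q_B = 212 − 4q_B − q_D = 0 ⇒ q_B = 53 − 0.25q_D.
By symmetry q_D = q_B; substituting into the reaction function, 1.25q_B = 53 and q_B = 42.4.

42.4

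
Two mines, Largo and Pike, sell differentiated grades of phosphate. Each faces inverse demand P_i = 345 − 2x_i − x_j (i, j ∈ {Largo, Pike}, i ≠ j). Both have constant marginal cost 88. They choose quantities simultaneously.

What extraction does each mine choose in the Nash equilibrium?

Mine Largo's profit: π = x_{Largo}(345 − 2x_{Largo} − x_{Pike}) − 88x_{Largo}.
∂π/∂x_{Largo} = 257 − 4x_{Largo} − x_{Pike} = 0 ⇒ x_{Largo} = 64.25 − 0.25x_{Pike}.
By symmetry x_{Pike} = x_{Largo}; substituting into the reaction function, 1.25x_{Largo} = 64.25 and x_{Largo} = 51.4.

51.4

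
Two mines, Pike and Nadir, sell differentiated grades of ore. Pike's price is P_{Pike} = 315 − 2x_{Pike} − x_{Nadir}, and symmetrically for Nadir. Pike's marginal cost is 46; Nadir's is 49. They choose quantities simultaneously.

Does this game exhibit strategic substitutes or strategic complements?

strategic substitutes

Mine Pike's profit: π = x_{Pike}(315 − 2x_{Pike} − x_{Nadir}) − 46x_{Pike}.
∂π/∂x_{Pike} = 269 − 4x_{Pike} − x_{Nadir} = 0 ⇒ x_{Pike} = 67.25 − 0.25x_{Nadir}.
The best-response slope dx_{Pike}/dx_{Nadir} = −0.25 < 0: the reaction function is downward-sloping, so the choices are strategic substitutes.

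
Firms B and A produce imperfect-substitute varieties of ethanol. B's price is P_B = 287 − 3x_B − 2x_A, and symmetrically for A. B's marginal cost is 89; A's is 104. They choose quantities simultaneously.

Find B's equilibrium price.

166.0625

Firm B's profit: π = x_B(287 − 3x_B − 2x_A) − 89x_B.
∂π/∂x_B = 198 − 6x_B − 2x_A = 0 ⇒ x_B = 33 − (1/3)x_A.
Similarly x_A = 30.5 − (1/3)x_B.
Solving the two reaction functions simultaneously: (1 − (−1/3)(−1/3))x_B = 33 − (1/3)·30.5, so (8/9)x_B = 137/6 and x_B = 25.6875.
Then x_A = 30.5 − (1/3)·25.6875 = 21.9375.
P_B = 287 − 3·25.6875 − 2·21.9375 = 166.0625.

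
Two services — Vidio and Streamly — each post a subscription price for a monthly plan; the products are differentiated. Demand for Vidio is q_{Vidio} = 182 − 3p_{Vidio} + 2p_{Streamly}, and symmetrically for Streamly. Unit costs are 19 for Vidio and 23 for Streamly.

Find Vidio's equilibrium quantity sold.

Vidio's profit: π = (p_{Vidio} − 19)(182 − 3p_{Vidio} + 2p_{Streamly}).
∂π/∂p_{Vidio} = 239 − 6p_{Vidio} + 2p_{Streamly} = 0 ⇒ p_{Vidio} = 239/6 + (1/3)p_{Streamly}.
Similarly p_{Streamly} = 251/6 + (1/3)p_{Vidio}.
Plugging p_{Streamly} into Vidio's best response: p_{Vidio} = 239/6 + (1/3)(251/6 + (1/3)p_{Vidio}) ⇒ (8/9)p_{Vidio} = 484/9, so p_{Vidio} = 60.5.
Then p_{Streamly} = 251/6 + (1/3)·60.5 = 62.
q_{Vidio} = 182 − 3·60.5 + 2·62 = 124.5.

124.5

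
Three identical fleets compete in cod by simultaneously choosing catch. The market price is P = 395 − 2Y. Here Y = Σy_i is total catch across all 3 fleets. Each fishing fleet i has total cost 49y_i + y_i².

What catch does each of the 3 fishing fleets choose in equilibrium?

A representative fishing fleet's profit is π_i = y_i(395 − 2Y) − 49y_i − y_i², with Y = y_i + Σ_{j≠i} y_j.
First-order condition: 346 − 6y_i − 2Σ_{j≠i} y_j = 0.
In a symmetric equilibrium every fishing fleet chooses the same y, so Σ_{j≠i} y_j = 2y. The condition becomes 346 − 10y = 0, giving y = 346/10 = 34.6.

34.6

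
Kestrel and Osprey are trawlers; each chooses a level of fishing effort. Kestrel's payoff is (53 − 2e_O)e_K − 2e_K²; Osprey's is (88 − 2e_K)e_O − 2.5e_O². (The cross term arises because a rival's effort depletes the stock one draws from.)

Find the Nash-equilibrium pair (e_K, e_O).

Expanding Kestrel's payoff: 53e_K − 2e_Oe_K − 2e_K².
∂π/∂e_K = 53 − 2e_O − 4e_K = 0, so e_K = 13.25 − 0.5e_O.
Likewise for Osprey: e_O = 17.6 − 0.4e_K.
Substituting the second reaction function into the first: e_K = 13.25 − 0.5(17.6 − 0.4e_K), which gives 0.8e_K = 4.45 ⇒ e_K = 5.5625.
Then e_O = 17.6 − 0.4·5.5625 = 15.375.

5.5625, 15.375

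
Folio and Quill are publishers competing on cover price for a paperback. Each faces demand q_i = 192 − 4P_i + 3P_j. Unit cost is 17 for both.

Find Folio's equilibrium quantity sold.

Folio's profit: π = (P_{Folio} − 17)(192 − 4P_{Folio} + 3P_{Quill}).
∂π/∂P_{Folio} = 260 − 8P_{Folio} + 3P_{Quill} = 0 ⇒ P_{Folio} = 32.5 + 0.375P_{Quill}.
Setting P_{Folio} = P_{Quill} in the reaction function: P_{Folio} = 32.5 + 0.375P_{Folio}, so P_{Folio} = 32.5 / 0.625 = 52.
q_{Folio} = 192 − 4·52 + 3·52 = 140.

140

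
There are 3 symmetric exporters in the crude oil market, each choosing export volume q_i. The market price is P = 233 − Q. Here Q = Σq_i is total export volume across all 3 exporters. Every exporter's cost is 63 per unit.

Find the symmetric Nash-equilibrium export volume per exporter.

A representative exporter's profit is π_i = q_i(233 − Q) − 63q_i, with Q = q_i + Σ_{j≠i} q_j.
First-order condition: 170 − 2q_i − Σ_{j≠i} q_j = 0.
Imposing symmetry (q_j = q for all j) turns Σ_{j≠i} q_j into 2q, so 170 = 4q and q = 42.5.

42.5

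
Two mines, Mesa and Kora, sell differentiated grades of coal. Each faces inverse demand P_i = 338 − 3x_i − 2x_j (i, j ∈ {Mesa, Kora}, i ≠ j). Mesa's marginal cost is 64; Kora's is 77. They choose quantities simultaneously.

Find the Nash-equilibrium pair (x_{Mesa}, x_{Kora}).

35.0625, 31.8125

Mine Mesa's profit: π = x_{Mesa}(338 − 3x_{Mesa} − 2x_{Kora}) − 64x_{Mesa}.
∂π/∂x_{Mesa} = 274 − 6x_{Mesa} − 2x_{Kora} = 0 ⇒ x_{Mesa} = 137/3 − (1/3)x_{Kora}.
Similarly x_{Kora} = 43.5 − (1/3)x_{Mesa}.
Solving the two reaction functions simultaneously: (1 − (−1/3)(−1/3))x_{Mesa} = 137/3 − (1/3)·43.5, so (8/9)x_{Mesa} = 187/6 and x_{Mesa} = 35.0625.
Then x_{Kora} = 43.5 − (1/3)·35.0625 = 31.8125.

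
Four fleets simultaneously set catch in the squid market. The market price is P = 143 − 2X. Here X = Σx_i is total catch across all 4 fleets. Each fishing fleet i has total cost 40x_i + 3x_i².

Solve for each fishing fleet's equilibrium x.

A representative fishing fleet's profit is π_i = x_i(143 − 2X) − 40x_i − 3x_i², with X = x_i + Σ_{j≠i} x_j.
First-order condition: 103 − 10x_i − 2Σ_{j≠i} x_j = 0.
In a symmetric equilibrium every fishing fleet chooses the same x, so Σ_{j≠i} x_j = 3x. The condition becomes 103 − 16x = 0, giving x = 103/16 = 6.4375.

6.4375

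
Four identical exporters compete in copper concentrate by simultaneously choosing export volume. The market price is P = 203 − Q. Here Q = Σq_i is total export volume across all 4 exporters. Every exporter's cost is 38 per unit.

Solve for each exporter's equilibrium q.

33

A representative exporter's profit is π_i = q_i(203 − Q) − 38q_i, with Q = q_i + Σ_{j≠i} q_j.
First-order condition: 165 − 2q_i − Σ_{j≠i} q_j = 0.
Imposing symmetry (q_j = q for all j) turns Σ_{j≠i} q_j into 3q, so 165 = 5q and q = 33.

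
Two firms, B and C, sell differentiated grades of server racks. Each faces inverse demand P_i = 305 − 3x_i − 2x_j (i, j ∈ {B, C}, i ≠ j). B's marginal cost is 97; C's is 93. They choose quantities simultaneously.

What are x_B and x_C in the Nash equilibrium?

Firm B's profit: π = x_B(305 − 3x_B − 2x_C) − 97x_B.
∂π/∂x_B = 208 − 6x_B − 2x_C = 0 ⇒ x_B = 104/3 − (1/3)x_C.
Similarly x_C = 106/3 − (1/3)x_B.
Plugging x_C into B's best response: x_B = 104/3 − (1/3)(106/3 − (1/3)x_B) ⇒ (8/9)x_B = 206/9, so x_B = 25.75.
Then x_C = 106/3 − (1/3)·25.75 = 26.75.

25.75, 26.75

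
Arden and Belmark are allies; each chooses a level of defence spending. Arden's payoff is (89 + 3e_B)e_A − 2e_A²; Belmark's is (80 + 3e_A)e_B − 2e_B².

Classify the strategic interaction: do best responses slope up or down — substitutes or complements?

strategic complements

Expanding Arden's payoff: 89e_A + 3e_Be_A − 2e_A².
∂π/∂e_A = 89 + 3e_B − 4e_A = 0, so e_A = 22.25 + 0.75e_B.
The best-response slope de_A/de_B = 0.75 > 0: the reaction function is upward-sloping, so the choices are strategic complements.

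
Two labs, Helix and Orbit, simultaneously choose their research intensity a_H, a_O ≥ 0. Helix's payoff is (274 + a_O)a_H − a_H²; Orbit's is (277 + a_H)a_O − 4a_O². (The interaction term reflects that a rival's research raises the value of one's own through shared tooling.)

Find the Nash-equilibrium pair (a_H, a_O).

Expanding Helix's payoff: 274a_H + a_Oa_H − a_H².
∂π/∂a_H = 274 + a_O − 2a_H = 0, so a_H = 137 + 0.5a_O.
Likewise for Orbit: a_O = 34.625 + 0.125a_H.
Solving the two reaction functions simultaneously: (1 − (0.5)(0.125))a_H = 137 + 0.5·34.625, so 0.9375a_H = 154.3125 and a_H = 164.6.
Then a_O = 34.625 + 0.125·164.6 = 55.2.

164.6, 55.2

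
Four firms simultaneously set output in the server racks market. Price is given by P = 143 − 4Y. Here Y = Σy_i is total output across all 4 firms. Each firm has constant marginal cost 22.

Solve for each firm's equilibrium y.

A representative firm's profit is π_i = y_i(143 − 4Y) − 22y_i, with Y = y_i + Σ_{j≠i} y_j.
First-order condition: 121 − 8y_i − 4Σ_{j≠i} y_j = 0.
In a symmetric equilibrium every firm chooses the same y, so Σ_{j≠i} y_j = 3y. The condition becomes 121 − 20y = 0, giving y = 121/20 = 6.05.

6.05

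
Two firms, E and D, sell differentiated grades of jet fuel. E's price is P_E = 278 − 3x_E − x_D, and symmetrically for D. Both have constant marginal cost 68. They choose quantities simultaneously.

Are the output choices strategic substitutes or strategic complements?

Firm E's profit: π = x_E(278 − 3x_E − x_D) − 68x_E.
∂π/∂x_E = 210 − 6x_E − x_D = 0 ⇒ x_E = 35 − (1/6)x_D.
The best-response slope dx_E/dx_D = −1/6 < 0: the reaction function is downward-sloping, so the choices are strategic substitutes.

strategic substitutes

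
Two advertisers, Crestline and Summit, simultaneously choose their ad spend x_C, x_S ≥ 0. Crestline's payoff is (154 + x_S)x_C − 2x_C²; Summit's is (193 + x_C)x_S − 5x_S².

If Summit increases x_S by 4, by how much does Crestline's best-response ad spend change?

Expanding Crestline's payoff: 154x_C + x_Sx_C − 2x_C².
∂π/∂x_C = 154 + x_S − 4x_C = 0, so x_C = 38.5 + 0.25x_S.
The reaction-function slope is 0.25, so a 4-unit rise in x_S moves x_C by 0.25 × 4 = 1. Crestline's best response rises — the actions are strategic complements.

1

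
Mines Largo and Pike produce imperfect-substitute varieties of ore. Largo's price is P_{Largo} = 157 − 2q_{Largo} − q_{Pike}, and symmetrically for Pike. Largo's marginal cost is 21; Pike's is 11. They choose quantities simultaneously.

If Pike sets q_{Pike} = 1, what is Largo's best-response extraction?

33.75

Mine Largo's profit: π = q_{Largo}(157 − 2q_{Largo} − q_{Pike}) − 21q_{Largo}.
∂π/∂q_{Largo} = 136 − 4q_{Largo} − q_{Pike} = 0 ⇒ q_{Largo} = 34 − 0.25q_{Pike}.
At q_{Pike} = 1: q_{Largo} = 34 − 0.25·1 = 33.75.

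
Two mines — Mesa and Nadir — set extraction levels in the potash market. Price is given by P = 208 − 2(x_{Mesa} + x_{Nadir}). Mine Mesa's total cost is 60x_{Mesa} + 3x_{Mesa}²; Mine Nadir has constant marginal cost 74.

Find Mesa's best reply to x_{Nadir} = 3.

Mine Mesa's profit: π = x_{Mesa}(208 − 2(x_{Mesa} + x_{Nadir})) − 60x_{Mesa} − 3x_{Mesa}².
∂π/∂x_{Mesa} = 148 − 10x_{Mesa} − 2x_{Nadir} = 0, so x_{Mesa} = 14.8 − 0.2x_{Nadir}.
At x_{Nadir} = 3: x_{Mesa} = 14.8 − 0.2·3 = 14.2.

14.2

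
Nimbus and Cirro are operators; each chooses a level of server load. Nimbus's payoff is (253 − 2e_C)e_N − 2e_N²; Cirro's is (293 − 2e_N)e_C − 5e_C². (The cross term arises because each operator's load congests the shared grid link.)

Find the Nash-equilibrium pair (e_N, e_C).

Expanding Nimbus's payoff: 253e_N − 2e_Ce_N − 2e_N².
∂π/∂e_N = 253 − 2e_C − 4e_N = 0, so e_N = 63.25 − 0.5e_C.
Likewise for Cirro: e_C = 29.3 − 0.2e_N.
Substituting the second reaction function into the first: e_N = 63.25 − 0.5(29.3 − 0.2e_N), which gives 0.9e_N = 48.6 ⇒ e_N = 54.
Then e_C = 29.3 − 0.2·54 = 18.5.

54, 18.5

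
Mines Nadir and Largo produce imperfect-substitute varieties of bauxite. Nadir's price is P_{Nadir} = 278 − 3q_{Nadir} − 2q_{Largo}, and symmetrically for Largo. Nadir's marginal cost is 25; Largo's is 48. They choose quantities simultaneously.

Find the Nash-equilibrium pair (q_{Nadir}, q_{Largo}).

Mine Nadir's profit: π = q_{Nadir}(278 − 3q_{Nadir} − 2q_{Largo}) − 25q_{Nadir}.
∂π/∂q_{Nadir} = 253 − 6q_{Nadir} − 2q_{Largo} = 0 ⇒ q_{Nadir} = 253/6 − (1/3)q_{Largo}.
Similarly q_{Largo} = 115/3 − (1/3)q_{Nadir}.
Plugging q_{Largo} into Nadir's best response: q_{Nadir} = 253/6 − (1/3)(115/3 − (1/3)q_{Nadir}) ⇒ (8/9)q_{Nadir} = 529/18, so q_{Nadir} = 33.0625.
Then q_{Largo} = 115/3 − (1/3)·33.0625 = 27.3125.

33.0625, 27.3125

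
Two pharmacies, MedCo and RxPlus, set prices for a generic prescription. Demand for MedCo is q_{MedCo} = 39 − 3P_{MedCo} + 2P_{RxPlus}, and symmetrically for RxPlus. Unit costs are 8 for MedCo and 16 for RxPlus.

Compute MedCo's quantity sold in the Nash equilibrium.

MedCo's profit: π = (P_{MedCo} − 8)(39 − 3P_{MedCo} + 2P_{RxPlus}).
∂π/∂P_{MedCo} = 63 − 6P_{MedCo} + 2P_{RxPlus} = 0 ⇒ P_{MedCo} = 10.5 + (1/3)P_{RxPlus}.
Similarly P_{RxPlus} = 14.5 + (1/3)P_{MedCo}.
Plugging P_{RxPlus} into MedCo's best response: P_{MedCo} = 10.5 + (1/3)(14.5 + (1/3)P_{MedCo}) ⇒ (8/9)P_{MedCo} = 46/3, so P_{MedCo} = 17.25.
Then P_{RxPlus} = 14.5 + (1/3)·17.25 = 20.25.
q_{MedCo} = 39 − 3·17.25 + 2·20.25 = 27.75.

27.75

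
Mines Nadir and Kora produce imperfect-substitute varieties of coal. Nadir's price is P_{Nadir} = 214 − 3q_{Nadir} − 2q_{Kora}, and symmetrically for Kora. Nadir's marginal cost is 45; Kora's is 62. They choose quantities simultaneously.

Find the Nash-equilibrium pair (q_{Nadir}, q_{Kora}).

Mine Nadir's profit: π = q_{Nadir}(214 − 3q_{Nadir} − 2q_{Kora}) − 45q_{Nadir}.
∂π/∂q_{Nadir} = 169 − 6q_{Nadir} − 2q_{Kora} = 0 ⇒ q_{Nadir} = 169/6 − (1/3)q_{Kora}.
Similarly q_{Kora} = 76/3 − (1/3)q_{Nadir}.
Plugging q_{Kora} into Nadir's best response: q_{Nadir} = 169/6 − (1/3)(76/3 − (1/3)q_{Nadir}) ⇒ (8/9)q_{Nadir} = 355/18, so q_{Nadir} = 22.1875.
Then q_{Kora} = 76/3 − (1/3)·22.1875 = 17.9375.

22.1875, 17.9375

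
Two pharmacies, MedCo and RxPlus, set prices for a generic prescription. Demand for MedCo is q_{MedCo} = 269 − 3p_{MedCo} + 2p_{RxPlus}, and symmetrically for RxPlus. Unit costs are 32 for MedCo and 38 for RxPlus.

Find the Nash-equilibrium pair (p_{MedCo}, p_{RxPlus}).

92.375, 94.625

MedCo's profit: π = (p_{MedCo} − 32)(269 − 3p_{MedCo} + 2p_{RxPlus}).
∂π/∂p_{MedCo} = 365 − 6p_{MedCo} + 2p_{RxPlus} = 0 ⇒ p_{MedCo} = 365/6 + (1/3)p_{RxPlus}.
Similarly p_{RxPlus} = 383/6 + (1/3)p_{MedCo}.
Substituting the second reaction function into the first: p_{MedCo} = 365/6 + (1/3)(383/6 + (1/3)p_{MedCo}), which gives (8/9)p_{MedCo} = 739/9 ⇒ p_{MedCo} = 92.375.
Then p_{RxPlus} = 383/6 + (1/3)·92.375 = 94.625.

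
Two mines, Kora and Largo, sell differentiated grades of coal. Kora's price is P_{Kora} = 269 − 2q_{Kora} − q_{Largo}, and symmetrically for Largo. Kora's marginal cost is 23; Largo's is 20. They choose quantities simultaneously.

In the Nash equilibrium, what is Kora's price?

Mine Kora's profit: π = q_{Kora}(269 − 2q_{Kora} − q_{Largo}) − 23q_{Kora}.
∂π/∂q_{Kora} = 246 − 4q_{Kora} − q_{Largo} = 0 ⇒ q_{Kora} = 61.5 − 0.25q_{Largo}.
Similarly q_{Largo} = 62.25 − 0.25q_{Kora}.
Plugging q_{Largo} into Kora's best response: q_{Kora} = 61.5 − 0.25(62.25 − 0.25q_{Kora}) ⇒ 0.9375q_{Kora} = 45.9375, so q_{Kora} = 49.
Then q_{Largo} = 62.25 − 0.25·49 = 50.
P_{Kora} = 269 − 2·49 − 50 = 121.

121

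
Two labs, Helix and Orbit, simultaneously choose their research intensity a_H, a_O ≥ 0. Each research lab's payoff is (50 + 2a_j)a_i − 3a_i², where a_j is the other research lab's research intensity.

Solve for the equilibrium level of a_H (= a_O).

12.5

Helix's payoff is (50 + 2a_O)a_H − 3a_H².
∂π/∂a_H = 50 + 2a_O − 6a_H = 0, so a_H = 25/3 + (1/3)a_O.
Setting a_H = a_O in the reaction function: a_H = 25/3 + (1/3)a_H, so a_H = (25/3) / (2/3) = 12.5.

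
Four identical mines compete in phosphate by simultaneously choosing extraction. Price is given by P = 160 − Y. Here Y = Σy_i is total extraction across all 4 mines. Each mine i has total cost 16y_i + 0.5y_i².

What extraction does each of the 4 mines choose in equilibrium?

A representative mine's profit is π_i = y_i(160 − Y) − 16y_i − 0.5y_i², with Y = y_i + Σ_{j≠i} y_j.
First-order condition: 144 − 3y_i − Σ_{j≠i} y_j = 0.
In a symmetric equilibrium every mine chooses the same y, so Σ_{j≠i} y_j = 3y. The condition becomes 144 − 6y = 0, giving y = 144/6 = 24.

24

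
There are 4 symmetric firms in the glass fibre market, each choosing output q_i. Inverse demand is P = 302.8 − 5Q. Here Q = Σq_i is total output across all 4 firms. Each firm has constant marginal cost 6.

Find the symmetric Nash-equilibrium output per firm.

A representative firm's profit is π_i = q_i(302.8 − 5Q) − 6q_i, with Q = q_i + Σ_{j≠i} q_j.
First-order condition: 296.8 − 10q_i − 5Σ_{j≠i} q_j = 0.
In a symmetric equilibrium every firm chooses the same q, so Σ_{j≠i} q_j = 3q. The condition becomes 296.8 − 25q = 0, giving q = 296.8/25 = 11.872.

11.872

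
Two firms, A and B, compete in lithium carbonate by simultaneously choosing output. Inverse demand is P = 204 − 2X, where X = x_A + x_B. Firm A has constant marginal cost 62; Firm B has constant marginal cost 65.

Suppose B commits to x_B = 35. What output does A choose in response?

18

Firm A's profit: π = x_A(204 − 2(x_A + x_B)) − 62x_A.
∂π/∂x_A = 142 − 4x_A − 2x_B = 0, so x_A = 35.5 − 0.5x_B.
At x_B = 35: x_A = 35.5 − 0.5·35 = 18.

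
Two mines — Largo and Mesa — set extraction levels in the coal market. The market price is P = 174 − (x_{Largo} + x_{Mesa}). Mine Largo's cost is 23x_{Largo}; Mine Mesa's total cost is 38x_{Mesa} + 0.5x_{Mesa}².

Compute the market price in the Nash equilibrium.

Mine Largo's profit: π = x_{Largo}(174 − (x_{Largo} + x_{Mesa})) − 23x_{Largo}.
∂π/∂x_{Largo} = 151 − 2x_{Largo} − x_{Mesa} = 0, so x_{Largo} = 75.5 − 0.5x_{Mesa}.
For Mesa: ∂π/∂x_{Mesa} = 136 − 3x_{Mesa} − x_{Largo} = 0 ⇒ x_{Mesa} = 136/3 − (1/3)x_{Largo}.
Plugging x_{Mesa} into Largo's best response: x_{Largo} = 75.5 − 0.5(136/3 − (1/3)x_{Largo}) ⇒ (5/6)x_{Largo} = 317/6, so x_{Largo} = 63.4.
Then x_{Mesa} = 136/3 − (1/3)·63.4 = 24.2.
Equilibrium price: P = 174 − 87.6 = 86.4.

86.4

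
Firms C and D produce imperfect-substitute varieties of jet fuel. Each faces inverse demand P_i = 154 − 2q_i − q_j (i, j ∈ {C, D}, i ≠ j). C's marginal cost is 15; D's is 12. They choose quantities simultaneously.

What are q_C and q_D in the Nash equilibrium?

Firm C's profit: π = q_C(154 − 2q_C − q_D) − 15q_C.
∂π/∂q_C = 139 − 4q_C − q_D = 0 ⇒ q_C = 34.75 − 0.25q_D.
Similarly q_D = 35.5 − 0.25q_C.
Substituting the second reaction function into the first: q_C = 34.75 − 0.25(35.5 − 0.25q_C), which gives 0.9375q_C = 25.875 ⇒ q_C = 27.6.
Then q_D = 35.5 − 0.25·27.6 = 28.6.

27.6, 28.6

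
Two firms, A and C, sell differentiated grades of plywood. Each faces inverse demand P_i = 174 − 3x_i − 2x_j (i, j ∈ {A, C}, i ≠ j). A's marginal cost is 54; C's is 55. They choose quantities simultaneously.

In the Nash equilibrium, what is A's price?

99.1875

Firm A's profit: π = x_A(174 − 3x_A − 2x_C) − 54x_A.
∂π/∂x_A = 120 − 6x_A − 2x_C = 0 ⇒ x_A = 20 − (1/3)x_C.
Similarly x_C = 119/6 − (1/3)x_A.
Plugging x_C into A's best response: x_A = 20 − (1/3)(119/6 − (1/3)x_A) ⇒ (8/9)x_A = 241/18, so x_A = 15.0625.
Then x_C = 119/6 − (1/3)·15.0625 = 14.8125.
P_A = 174 − 3·15.0625 − 2·14.8125 = 99.1875.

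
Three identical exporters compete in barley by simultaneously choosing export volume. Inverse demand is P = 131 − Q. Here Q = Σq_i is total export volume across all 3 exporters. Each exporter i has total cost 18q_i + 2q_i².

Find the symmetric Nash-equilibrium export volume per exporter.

14.125

A representative exporter's profit is π_i = q_i(131 − Q) − 18q_i − 2q_i², with Q = q_i + Σ_{j≠i} q_j.
First-order condition: 113 − 6q_i − Σ_{j≠i} q_j = 0.
In a symmetric equilibrium every exporter chooses the same q, so Σ_{j≠i} q_j = 2q. The condition becomes 113 − 8q = 0, giving q = 113/8 = 14.125.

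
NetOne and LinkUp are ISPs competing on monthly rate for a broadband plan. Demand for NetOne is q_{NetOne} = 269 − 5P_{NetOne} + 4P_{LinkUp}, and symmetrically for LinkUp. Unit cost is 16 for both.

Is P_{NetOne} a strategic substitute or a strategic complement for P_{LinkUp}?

strategic complements

NetOne's profit: π = (P_{NetOne} − 16)(269 − 5P_{NetOne} + 4P_{LinkUp}).
∂π/∂P_{NetOne} = 349 − 10P_{NetOne} + 4P_{LinkUp} = 0 ⇒ P_{NetOne} = 34.9 + 0.4P_{LinkUp}.
The best-response slope dP_{NetOne}/dP_{LinkUp} = 0.4 > 0: the reaction function is upward-sloping, so the choices are strategic complements.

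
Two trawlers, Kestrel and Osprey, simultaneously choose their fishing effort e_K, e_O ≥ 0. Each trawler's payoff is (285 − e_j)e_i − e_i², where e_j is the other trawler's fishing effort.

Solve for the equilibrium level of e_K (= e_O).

95

Kestrel's payoff is (285 − e_O)e_K − e_K².
∂π/∂e_K = 285 − e_O − 2e_K = 0, so e_K = 142.5 − 0.5e_O.
The game is symmetric, so in equilibrium e_O = e_K: the reaction function gives 1.5e_K = 142.5, hence e_K = 95.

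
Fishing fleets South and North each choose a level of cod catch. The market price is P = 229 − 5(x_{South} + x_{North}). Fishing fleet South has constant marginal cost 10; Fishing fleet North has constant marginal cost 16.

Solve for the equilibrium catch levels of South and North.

15, 13.8

Fishing fleet South's profit: π = x_{South}(229 − 5(x_{South} + x_{North})) − 10x_{South}.
∂π/∂x_{South} = 219 − 10x_{South} − 5x_{North} = 0, so x_{South} = 21.9 − 0.5x_{North}.
By the same steps for North: x_{North} = 21.3 − 0.5x_{South}.
Plugging x_{North} into South's best response: x_{South} = 21.9 − 0.5(21.3 − 0.5x_{South}) ⇒ 0.75x_{South} = 11.25, so x_{South} = 15.
Then x_{North} = 21.3 − 0.5·15 = 13.8.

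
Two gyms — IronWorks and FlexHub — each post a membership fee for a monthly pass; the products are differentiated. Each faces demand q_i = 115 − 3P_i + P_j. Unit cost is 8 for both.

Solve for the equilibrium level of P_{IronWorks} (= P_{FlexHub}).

27.8

IronWorks's profit: π = (P_{IronWorks} − 8)(115 − 3P_{IronWorks} + P_{FlexHub}).
∂π/∂P_{IronWorks} = 139 − 6P_{IronWorks} + P_{FlexHub} = 0 ⇒ P_{IronWorks} = 139/6 + (1/6)P_{FlexHub}.
The game is symmetric, so in equilibrium P_{FlexHub} = P_{IronWorks}: the reaction function gives (5/6)P_{IronWorks} = 139/6, hence P_{IronWorks} = 27.8.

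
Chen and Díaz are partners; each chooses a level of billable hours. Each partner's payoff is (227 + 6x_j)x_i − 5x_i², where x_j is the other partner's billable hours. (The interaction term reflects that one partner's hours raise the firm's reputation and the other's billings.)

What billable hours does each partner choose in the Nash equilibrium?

Chen's payoff is (227 + 6x_D)x_C − 5x_C².
∂π/∂x_C = 227 + 6x_D − 10x_C = 0, so x_C = 22.7 + 0.6x_D.
The game is symmetric, so in equilibrium x_D = x_C: the reaction function gives 0.4x_C = 22.7, hence x_C = 56.75.

56.75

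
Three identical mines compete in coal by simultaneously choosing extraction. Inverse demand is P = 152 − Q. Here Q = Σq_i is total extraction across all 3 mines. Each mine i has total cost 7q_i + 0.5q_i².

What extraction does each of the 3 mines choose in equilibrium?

29

A representative mine's profit is π_i = q_i(152 − Q) − 7q_i − 0.5q_i², with Q = q_i + Σ_{j≠i} q_j.
First-order condition: 145 − 3q_i − Σ_{j≠i} q_j = 0.
With identical mines, set every q_j = q: then 145 − 3q − 2q = 0, i.e. q = 145/5 = 29.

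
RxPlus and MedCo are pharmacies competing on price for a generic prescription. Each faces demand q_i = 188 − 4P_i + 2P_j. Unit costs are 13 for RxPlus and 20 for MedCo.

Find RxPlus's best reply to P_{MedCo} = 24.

RxPlus's profit: π = (P_{RxPlus} − 13)(188 − 4P_{RxPlus} + 2P_{MedCo}).
∂π/∂P_{RxPlus} = 240 − 8P_{RxPlus} + 2P_{MedCo} = 0 ⇒ P_{RxPlus} = 30 + 0.25P_{MedCo}.
At P_{MedCo} = 24: P_{RxPlus} = 30 + 0.25·24 = 36.

36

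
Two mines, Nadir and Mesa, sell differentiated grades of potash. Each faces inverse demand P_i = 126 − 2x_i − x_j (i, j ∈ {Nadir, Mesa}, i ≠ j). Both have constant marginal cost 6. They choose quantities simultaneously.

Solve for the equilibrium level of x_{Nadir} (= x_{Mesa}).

Mine Nadir's profit: π = x_{Nadir}(126 − 2x_{Nadir} − x_{Mesa}) − 6x_{Nadir}.
∂π/∂x_{Nadir} = 120 − 4x_{Nadir} − x_{Mesa} = 0 ⇒ x_{Nadir} = 30 − 0.25x_{Mesa}.
Setting x_{Nadir} = x_{Mesa} in the reaction function: x_{Nadir} = 30 − 0.25x_{Nadir}, so x_{Nadir} = 30 / 1.25 = 24.

24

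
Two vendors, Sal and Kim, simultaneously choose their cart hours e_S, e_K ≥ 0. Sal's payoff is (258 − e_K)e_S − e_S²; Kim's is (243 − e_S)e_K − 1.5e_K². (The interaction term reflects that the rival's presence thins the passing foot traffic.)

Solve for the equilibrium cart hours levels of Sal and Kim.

Expanding Sal's payoff: 258e_S − e_Ke_S − e_S².
∂π/∂e_S = 258 − e_K − 2e_S = 0, so e_S = 129 − 0.5e_K.
Likewise for Kim: e_K = 81 − (1/3)e_S.
Substituting the second reaction function into the first: e_S = 129 − 0.5(81 − (1/3)e_S), which gives (5/6)e_S = 88.5 ⇒ e_S = 106.2.
Then e_K = 81 − (1/3)·106.2 = 45.6.

106.2, 45.6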